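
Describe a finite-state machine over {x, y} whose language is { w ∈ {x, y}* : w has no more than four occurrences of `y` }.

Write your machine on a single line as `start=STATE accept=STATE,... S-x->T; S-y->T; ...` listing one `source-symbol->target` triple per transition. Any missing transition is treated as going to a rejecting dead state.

Only the number of `y`s matters, and only up to 5. Make a chain S0 → S1 → S2 → S3 → S4 → S5 advanced by each `y` (with S5 absorbing); every other symbol self-loops. The accepting set is {S0, S1, S2, S3, S4}.
        x   y  
>* S0   S0  S1 
 * S1   S1  S2 
 * S2   S2  S3 
 * S3   S3  S4 
 * S4   S4  S5 
   S5   S5  S5 
(> = start, * = accepting)

start=S0; accept=S0,S1,S2,S3,S4; S0-x->S0; S0-y->S1; S1-x->S1; S1-y->S2; S2-x->S2; S2-y->S3; S3-x->S3; S3-y->S4; S4-x->S4; S4-y->S5; S5-x->S5; S5-y->S5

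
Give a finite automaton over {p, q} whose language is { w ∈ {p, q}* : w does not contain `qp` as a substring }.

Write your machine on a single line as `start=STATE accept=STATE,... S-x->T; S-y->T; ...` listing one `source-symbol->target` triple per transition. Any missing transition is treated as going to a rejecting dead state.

start=A; accept=A,B; A-p->A; A-q->B; B-p->C; B-q->B; C-p->C; C-q->C

This is the complement of 'contains `qp`'. Use the same substring-matching states — A through C holding how much of `qp` has just been matched — but flip the accepting set: everything except the trap C accepts.
       p  q 
>* A   A  B 
 * B   C  B 
   C   C  C 
(> = start, * = accepting)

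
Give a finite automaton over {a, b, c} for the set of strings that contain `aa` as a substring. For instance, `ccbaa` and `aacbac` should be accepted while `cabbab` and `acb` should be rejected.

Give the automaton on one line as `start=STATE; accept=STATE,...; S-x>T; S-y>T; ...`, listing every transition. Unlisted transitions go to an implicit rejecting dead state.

start=q0; accept=q2; q0-a>q1; q0-b>q0; q0-c>q0; q1-a>q2; q1-b>q0; q1-c>q0; q2-a>q2; q2-b>q2; q2-c>q2

Track how much of `aa` has been matched so far: state q0 is no progress, q2 is the absorbing accept state reached once `aa` has occurred. Intermediate states record partial matches; on a mismatch, fall back to the longest reusable overlap.
        a   b   c  
>  q0   q1  q0  q0 
   q1   q2  q0  q0 
 * q2   q2  q2  q2 
(> = start, * = accepting)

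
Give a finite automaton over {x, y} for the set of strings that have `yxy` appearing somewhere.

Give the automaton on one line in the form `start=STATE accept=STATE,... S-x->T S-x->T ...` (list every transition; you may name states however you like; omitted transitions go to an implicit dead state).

start=q0 accept=q3 q0-x->q0 q0-y->q1 q1-x->q2 q1-y->q1 q2-x->q0 q2-y->q3 q3-x->q3 q3-y->q3

Track how much of `yxy` has been matched so far: state q0 is no progress, q3 is the absorbing accept state reached once `yxy` has occurred. Intermediate states record partial matches; on a mismatch, fall back to the longest reusable overlap.
With 4 states:
        x   y  
>  q0   q0  q1 
   q1   q2  q1 
   q2   q0  q3 
 * q3   q3  q3 
(> = start, * = accepting)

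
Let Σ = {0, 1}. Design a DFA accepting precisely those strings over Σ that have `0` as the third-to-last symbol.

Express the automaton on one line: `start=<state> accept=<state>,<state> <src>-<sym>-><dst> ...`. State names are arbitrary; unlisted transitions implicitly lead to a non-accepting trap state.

start=q0 accept=q7,q8,q9,q10 q0-0->q1 q0-1->q2 q1-0->q3 q1-1->q4 q2-0->q5 q2-1->q6 q3-0->q7 q3-1->q8 q4-0->q9 q4-1->q10 q5-0->q11 q5-1->q12 q6-0->q13 q6-1->q14 q7-0->q7 q7-1->q8 q8-0->q9 q8-1->q10 q9-0->q11 q9-1->q12 q10-0->q13 q10-1->q14 q11-0->q7 q11-1->q8 q12-0->q9 q12-1->q10 q13-0->q11 q13-1->q12 q14-0->q13 q14-1->q14

A DFA must remember the last 3 symbols (since which symbol is third-to-last isn't known until the input ends). Use one state per possible window of the last ≤3 symbols; accept from those whose window starts with `0`.
With 15 states:
          0    1  
>  q0     q1   q2 
   q1     q3   q4 
   q2     q5   q6 
   q3     q7   q8 
   q4     q9  q10 
   q5    q11  q12 
   q6    q13  q14 
 * q7     q7   q8 
 * q8     q9  q10 
 * q9    q11  q12 
 * q10   q13  q14 
   q11    q7   q8 
   q12    q9  q10 
   q13   q11  q12 
   q14   q13  q14 
(> = start, * = accepting)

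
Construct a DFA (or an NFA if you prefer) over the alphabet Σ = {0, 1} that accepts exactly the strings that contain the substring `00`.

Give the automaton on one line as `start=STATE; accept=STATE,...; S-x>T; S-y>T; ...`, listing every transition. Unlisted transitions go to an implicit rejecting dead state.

start=A; accept=C; A-0>B; A-1>A; B-0>C; B-1>A; C-0>C; C-1>C

Track how much of `00` has been matched so far: state A is no progress, C is the absorbing accept state reached once `00` has occurred. Intermediate states record partial matches; on a mismatch, fall back to the longest reusable overlap.
With 3 states:
       0  1 
>  A   B  A 
   B   C  A 
 * C   C  C 
(> = start, * = accepting)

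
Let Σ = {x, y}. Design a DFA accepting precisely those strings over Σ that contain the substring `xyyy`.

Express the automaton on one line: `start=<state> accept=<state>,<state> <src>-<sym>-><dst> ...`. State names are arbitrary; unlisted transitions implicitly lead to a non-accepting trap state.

start=q0 accept=q4 q0-x->q1 q0-y->q0 q1-x->q1 q1-y->q2 q2-x->q1 q2-y->q3 q3-x->q1 q3-y->q4 q4-x->q4 q4-y->q4

States q0..q3 record the length of the longest prefix of `xyyy` that matches the current input suffix. Reaching q4 means `xyyy` has been seen, and we stay there forever. Accept from q4.
        x   y  
>  q0   q1  q0 
   q1   q1  q2 
   q2   q1  q3 
   q3   q1  q4 
 * q4   q4  q4 
(> = start, * = accepting)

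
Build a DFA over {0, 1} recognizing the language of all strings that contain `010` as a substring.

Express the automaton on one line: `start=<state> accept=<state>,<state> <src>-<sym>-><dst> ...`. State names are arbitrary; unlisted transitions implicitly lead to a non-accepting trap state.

Track how much of `010` has been matched so far: state s0 is no progress, s3 is the absorbing accept state reached once `010` has occurred. Intermediate states record partial matches; on a mismatch, fall back to the longest reusable overlap.
With 4 states:
        0   1  
>  s0   s1  s0 
   s1   s1  s2 
   s2   s3  s0 
 * s3   s3  s3 
(> = start, * = accepting)

start=s0 accept=s3 s0-0->s1 s0-1->s0 s1-0->s1 s1-1->s2 s2-0->s3 s2-1->s0 s3-0->s3 s3-1->s3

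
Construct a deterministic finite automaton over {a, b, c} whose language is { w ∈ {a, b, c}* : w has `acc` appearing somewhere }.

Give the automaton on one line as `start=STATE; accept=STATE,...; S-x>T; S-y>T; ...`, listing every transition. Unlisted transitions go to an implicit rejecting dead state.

Track how much of `acc` has been matched so far: state q0 is no progress, q3 is the absorbing accept state reached once `acc` has occurred. Intermediate states record partial matches; on a mismatch, fall back to the longest reusable overlap.
With 4 states:
        a   b   c  
>  q0   q1  q0  q0 
   q1   q1  q0  q2 
   q2   q1  q0  q3 
 * q3   q3  q3  q3 
(> = start, * = accepting)

start=q0; accept=q3; q0-a>q1; q0-b>q0; q0-c>q0; q1-a>q1; q1-b>q0; q1-c>q2; q2-a>q1; q2-b>q0; q2-c>q3; q3-a>q3; q3-b>q3; q3-c>q3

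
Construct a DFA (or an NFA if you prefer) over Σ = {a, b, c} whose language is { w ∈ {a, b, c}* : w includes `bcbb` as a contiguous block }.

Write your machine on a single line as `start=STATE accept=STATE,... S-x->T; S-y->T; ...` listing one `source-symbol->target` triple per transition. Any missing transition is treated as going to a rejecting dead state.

States S0..S3 record the length of the longest prefix of `bcbb` that matches the current input suffix. Reaching S4 means `bcbb` has been seen, and we stay there forever. Accept from S4.
With 5 states:
        a   b   c  
>  S0   S0  S1  S0 
   S1   S0  S1  S2 
   S2   S0  S3  S0 
   S3   S0  S4  S2 
 * S4   S4  S4  S4 
(> = start, * = accepting)

start=S0; accept=S4; S0-a->S0; S0-b->S1; S0-c->S0; S1-a->S0; S1-b->S1; S1-c->S2; S2-a->S0; S2-b->S3; S2-c->S0; S3-a->S0; S3-b->S4; S3-c->S2; S4-a->S4; S4-b->S4; S4-c->S4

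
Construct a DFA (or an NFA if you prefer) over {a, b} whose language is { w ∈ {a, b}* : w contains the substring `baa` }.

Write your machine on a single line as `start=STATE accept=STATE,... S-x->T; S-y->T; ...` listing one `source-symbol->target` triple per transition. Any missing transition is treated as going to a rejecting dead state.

States q0..q2 record the length of the longest prefix of `baa` that matches the current input suffix. Reaching q3 means `baa` has been seen, and we stay there forever. Accept from q3.
A 4-state machine:
        a   b  
>  q0   q0  q1 
   q1   q2  q1 
   q2   q3  q1 
 * q3   q3  q3 
(> = start, * = accepting)

start=q0; accept=q3; q0-a->q0; q0-b->q1; q1-a->q2; q1-b->q1; q2-a->q3; q2-b->q1; q3-a->q3; q3-b->q3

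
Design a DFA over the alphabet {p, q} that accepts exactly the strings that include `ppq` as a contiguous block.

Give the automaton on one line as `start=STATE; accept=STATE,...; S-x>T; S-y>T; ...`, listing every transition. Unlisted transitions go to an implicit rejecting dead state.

States s0..s2 record the length of the longest prefix of `ppq` that matches the current input suffix. Reaching s3 means `ppq` has been seen, and we stay there forever. Accept from s3.
With 4 states:
        p   q  
>  s0   s1  s0 
   s1   s2  s0 
   s2   s2  s3 
 * s3   s3  s3 
(> = start, * = accepting)

start=s0; accept=s3; s0-p>s1; s0-q>s0; s1-p>s2; s1-q>s0; s2-p>s2; s2-q>s3; s3-p>s3; s3-q>s3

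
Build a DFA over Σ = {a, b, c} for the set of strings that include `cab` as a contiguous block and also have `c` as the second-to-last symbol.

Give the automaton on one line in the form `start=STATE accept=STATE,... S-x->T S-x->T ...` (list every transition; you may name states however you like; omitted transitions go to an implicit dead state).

start=S0 accept=S19,S20,S21 S0-a->S1 S0-b->S2 S0-c->S3 S1-a->S4 S1-b->S5 S1-c->S6 S2-a->S7 S2-b->S8 S2-c->S9 S3-a->S10 S3-b->S11 S3-c->S12 S4-a->S4 S4-b->S5 S4-c->S6 S5-a->S7 S5-b->S8 S5-c->S9 S6-a->S10 S6-b->S11 S6-c->S12 S7-a->S4 S7-b->S5 S7-c->S6 S8-a->S7 S8-b->S8 S8-c->S9 S9-a->S10 S9-b->S11 S9-c->S12 S10-a->S4 S10-b->S13 S10-c->S6 S11-a->S7 S11-b->S8 S11-c->S9 S12-a->S10 S12-b->S11 S12-c->S12 S13-a->S14 S13-b->S15 S13-c->S16 S14-a->S17 S14-b->S13 S14-c->S18 S15-a->S14 S15-b->S15 S15-c->S16 S16-a->S19 S16-b->S20 S16-c->S21 S17-a->S17 S17-b->S13 S17-c->S18 S18-a->S19 S18-b->S20 S18-c->S21 S19-a->S17 S19-b->S13 S19-c->S18 S20-a->S14 S20-b->S15 S20-c->S16 S21-a->S19 S21-b->S20 S21-c->S21

Handle the two conditions separately and then intersect. The first has 4 states tracking whether and how much of `cab` has been seen; the second has 13 states tracking the last 2 symbols read. A product state is a pair (one from each), accepting exactly when both do.
          a    b    c  
>  S0     S1   S2   S3 
   S1     S4   S5   S6 
   S2     S7   S8   S9 
   S3    S10  S11  S12 
   S4     S4   S5   S6 
   S5     S7   S8   S9 
   S6    S10  S11  S12 
   S7     S4   S5   S6 
   S8     S7   S8   S9 
   S9    S10  S11  S12 
   S10    S4  S13   S6 
   S11    S7   S8   S9 
   S12   S10  S11  S12 
   S13   S14  S15  S16 
   S14   S17  S13  S18 
   S15   S14  S15  S16 
   S16   S19  S20  S21 
   S17   S17  S13  S18 
   S18   S19  S20  S21 
 * S19   S17  S13  S18 
 * S20   S14  S15  S16 
 * S21   S19  S20  S21 
(> = start, * = accepting)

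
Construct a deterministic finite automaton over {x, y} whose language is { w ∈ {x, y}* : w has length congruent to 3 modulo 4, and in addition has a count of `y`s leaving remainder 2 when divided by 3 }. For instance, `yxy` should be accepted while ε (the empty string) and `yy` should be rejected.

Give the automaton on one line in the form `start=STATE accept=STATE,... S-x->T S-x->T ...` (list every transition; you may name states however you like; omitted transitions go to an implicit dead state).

start=q0 accept=q8 q0-x->q1 q0-y->q2 q1-x->q3 q1-y->q4 q2-x->q4 q2-y->q5 q3-x->q6 q3-y->q7 q4-x->q7 q4-y->q8 q5-x->q8 q5-y->q6 q6-x->q0 q6-y->q9 q7-x->q9 q7-y->q10 q8-x->q10 q8-y->q0 q9-x->q2 q9-y->q11 q10-x->q11 q10-y->q1 q11-x->q5 q11-y->q3

Build one automaton per condition and run them in lockstep. The first has 4 states tracking the input length modulo 4; the second has 3 states tracking the count of `y`s modulo 3. A product state is a pair (one from each), accepting exactly when both do.
          x    y  
>  q0     q1   q2 
   q1     q3   q4 
   q2     q4   q5 
   q3     q6   q7 
   q4     q7   q8 
   q5     q8   q6 
   q6     q0   q9 
   q7     q9  q10 
 * q8    q10   q0 
   q9     q2  q11 
   q10   q11   q1 
   q11    q5   q3 
(> = start, * = accepting)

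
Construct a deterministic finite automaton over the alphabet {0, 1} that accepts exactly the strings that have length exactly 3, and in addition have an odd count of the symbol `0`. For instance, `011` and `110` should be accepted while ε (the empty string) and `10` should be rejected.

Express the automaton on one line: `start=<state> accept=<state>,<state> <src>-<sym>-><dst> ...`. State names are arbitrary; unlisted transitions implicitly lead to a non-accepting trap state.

start=A accept=F A-0->B A-1->C B-0->D B-1->E C-0->E C-1->D D-0->F D-1->G E-0->G E-1->F F-0->G F-1->G G-0->G G-1->G

Run two small machines in parallel and take their product. The first has 5 states tracking the input length, saturating at 4; the second has 2 states tracking the count of `0`s modulo 2. A product state is a pair (one from each), accepting exactly when both do. After merging equivalent states the machine shrinks.
7 states suffice.
       0  1 
>  A   B  C 
   B   D  E 
   C   E  D 
   D   F  G 
   E   G  F 
 * F   G  G 
   G   G  G 
(> = start, * = accepting)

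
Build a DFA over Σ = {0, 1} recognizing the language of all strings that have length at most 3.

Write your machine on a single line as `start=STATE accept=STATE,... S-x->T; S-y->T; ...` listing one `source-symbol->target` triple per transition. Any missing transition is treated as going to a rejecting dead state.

Count input length up to 4: every symbol moves from q0 toward q4, which means 'more than 3' and absorbs. Accept from {q0, q1, q2, q3}.
A 5-state machine:
        0   1  
>* q0   q1  q1 
 * q1   q2  q2 
 * q2   q3  q3 
 * q3   q4  q4 
   q4   q4  q4 
(> = start, * = accepting)

start=q0; accept=q0,q1,q2,q3; q0-0->q1; q0-1->q1; q1-0->q2; q1-1->q2; q2-0->q3; q2-1->q3; q3-0->q4; q3-1->q4; q4-0->q4; q4-1->q4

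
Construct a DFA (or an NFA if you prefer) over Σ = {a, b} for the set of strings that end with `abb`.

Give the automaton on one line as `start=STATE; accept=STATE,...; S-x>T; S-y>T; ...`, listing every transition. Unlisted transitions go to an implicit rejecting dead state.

start=q0; accept=q3; q0-a>q1; q0-b>q0; q1-a>q1; q1-b>q2; q2-a>q1; q2-b>q3; q3-a>q1; q3-b>q0

Let each state record the length of the longest suffix of the input read so far that is also a prefix of `abb`. q1 means the last symbol is `a`; q2 means the last 2 symbols are `ab`; q3 means the last 3 symbols are `abb`. Accept only at q3, where the string currently ends in `abb`.
A 4-state machine:
        a   b  
>  q0   q1  q0 
   q1   q1  q2 
   q2   q1  q3 
 * q3   q1  q0 
(> = start, * = accepting)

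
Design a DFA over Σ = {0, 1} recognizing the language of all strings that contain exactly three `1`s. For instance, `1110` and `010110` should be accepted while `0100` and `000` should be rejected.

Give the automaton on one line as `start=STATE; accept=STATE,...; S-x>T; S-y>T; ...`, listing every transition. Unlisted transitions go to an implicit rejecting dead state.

start=s0; accept=s3; s0-0>s0; s0-1>s1; s1-0>s1; s1-1>s2; s2-0>s2; s2-1>s3; s3-0>s3; s3-1>s4; s4-0>s4; s4-1>s4

Only the number of `1`s matters, and only up to 4. Make a chain s0 → s1 → s2 → s3 → s4 advanced by each `1` (with s4 absorbing); every other symbol self-loops. The accepting set is {s3}.
        0   1  
>  s0   s0  s1 
   s1   s1  s2 
   s2   s2  s3 
 * s3   s3  s4 
   s4   s4  s4 
(> = start, * = accepting)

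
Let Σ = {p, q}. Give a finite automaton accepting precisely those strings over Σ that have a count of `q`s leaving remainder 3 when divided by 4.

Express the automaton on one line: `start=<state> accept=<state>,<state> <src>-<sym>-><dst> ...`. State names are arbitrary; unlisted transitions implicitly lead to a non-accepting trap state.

start=s0 accept=s3 s0-p->s0 s0-q->s1 s1-p->s1 s1-q->s2 s2-p->s2 s2-q->s3 s3-p->s3 s3-q->s0

Keep the running count of `q`s modulo 4: each `q` advances along the cycle s0 → s1 → s2 → s3 → s0 while other symbols loop. Accept at s3.
        p   q  
>  s0   s0  s1 
   s1   s1  s2 
   s2   s2  s3 
 * s3   s3  s0 
(> = start, * = accepting)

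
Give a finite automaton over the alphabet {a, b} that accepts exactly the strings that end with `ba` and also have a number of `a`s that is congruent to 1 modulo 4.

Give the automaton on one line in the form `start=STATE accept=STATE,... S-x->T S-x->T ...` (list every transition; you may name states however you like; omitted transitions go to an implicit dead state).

start=S0 accept=S5 S0-a->S1 S0-b->S2 S1-a->S3 S1-b->S4 S2-a->S5 S2-b->S2 S3-a->S6 S3-b->S7 S4-a->S8 S4-b->S4 S5-a->S3 S5-b->S4 S6-a->S0 S6-b->S9 S7-a->S10 S7-b->S7 S8-a->S6 S8-b->S7 S9-a->S11 S9-b->S9 S10-a->S0 S10-b->S9 S11-a->S1 S11-b->S2

Build one automaton per condition and run them in lockstep. The first has 3 states tracking how much of the suffix `ba` has currently been matched; the second has 4 states tracking the count of `a`s modulo 4. A product state is a pair (one from each), accepting exactly when both do.
A 12-state machine:
          a    b  
>  S0     S1   S2 
   S1     S3   S4 
   S2     S5   S2 
   S3     S6   S7 
   S4     S8   S4 
 * S5     S3   S4 
   S6     S0   S9 
   S7    S10   S7 
   S8     S6   S7 
   S9    S11   S9 
   S10    S0   S9 
   S11    S1   S2 
(> = start, * = accepting)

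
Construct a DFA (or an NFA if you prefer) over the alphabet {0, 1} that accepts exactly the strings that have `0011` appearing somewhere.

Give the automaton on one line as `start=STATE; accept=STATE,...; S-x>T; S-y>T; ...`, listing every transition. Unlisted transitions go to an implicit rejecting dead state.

start=s0; accept=s4; s0-0>s1; s0-1>s0; s1-0>s2; s1-1>s0; s2-0>s2; s2-1>s3; s3-0>s1; s3-1>s4; s4-0>s4; s4-1>s4

Track how much of `0011` has been matched so far: state s0 is no progress, s4 is the absorbing accept state reached once `0011` has occurred. Intermediate states record partial matches; on a mismatch, fall back to the longest reusable overlap.
A 5-state machine:
        0   1  
>  s0   s1  s0 
   s1   s2  s0 
   s2   s2  s3 
   s3   s1  s4 
 * s4   s4  s4 
(> = start, * = accepting)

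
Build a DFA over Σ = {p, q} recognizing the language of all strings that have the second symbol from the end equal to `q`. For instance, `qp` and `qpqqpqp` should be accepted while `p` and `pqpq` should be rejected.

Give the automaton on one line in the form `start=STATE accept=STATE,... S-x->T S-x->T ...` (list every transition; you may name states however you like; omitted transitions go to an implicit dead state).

Because acceptance depends on a position counted from the end, the machine has to buffer the most recent 2 symbols. Make each state the string of the last up-to-2 symbols read; on input `x` shift the window left and append `x`. Accept when the buffered window has length 2 and begins with `q`.
7 states suffice.
        p   q  
>  s0   s1  s2 
   s1   s3  s4 
   s2   s5  s6 
   s3   s3  s4 
   s4   s5  s6 
 * s5   s3  s4 
 * s6   s5  s6 
(> = start, * = accepting)

start=s0 accept=s5,s6 s0-p->s1 s0-q->s2 s1-p->s3 s1-q->s4 s2-p->s5 s2-q->s6 s3-p->s3 s3-q->s4 s4-p->s5 s4-q->s6 s5-p->s3 s5-q->s4 s6-p->s5 s6-q->s6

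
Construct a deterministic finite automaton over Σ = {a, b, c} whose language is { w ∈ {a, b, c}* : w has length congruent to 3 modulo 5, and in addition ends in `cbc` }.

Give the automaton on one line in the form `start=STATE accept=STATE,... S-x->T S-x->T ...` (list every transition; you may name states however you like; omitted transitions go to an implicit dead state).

start=q0 accept=q6 q0-a->q1 q0-b->q1 q0-c->q2 q1-a->q3 q1-b->q3 q1-c->q3 q2-a->q3 q2-b->q4 q2-c->q3 q3-a->q5 q3-b->q5 q3-c->q5 q4-a->q5 q4-b->q5 q4-c->q6 q5-a->q7 q5-b->q7 q5-c->q7 q6-a->q7 q6-b->q7 q6-c->q7 q7-a->q0 q7-b->q0 q7-c->q0

Run two small machines in parallel and take their product. The first has 5 states tracking the input length modulo 5; the second has 4 states tracking how much of the suffix `cbc` has currently been matched. A product state is a pair (one from each), accepting exactly when both do. After merging equivalent states the machine shrinks.
        a   b   c  
>  q0   q1  q1  q2 
   q1   q3  q3  q3 
   q2   q3  q4  q3 
   q3   q5  q5  q5 
   q4   q5  q5  q6 
   q5   q7  q7  q7 
 * q6   q7  q7  q7 
   q7   q0  q0  q0 
(> = start, * = accepting)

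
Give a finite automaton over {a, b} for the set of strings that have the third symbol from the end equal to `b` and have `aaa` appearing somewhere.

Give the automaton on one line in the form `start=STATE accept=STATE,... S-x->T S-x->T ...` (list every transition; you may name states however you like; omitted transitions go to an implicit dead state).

Handle the two conditions separately and then intersect. The first has 15 states tracking the last 3 symbols read; the second has 4 states tracking whether and how much of `aaa` has been seen. A product state is a pair (one from each), accepting exactly when both do. Equivalent product states are then merged.
          a    b  
>  q0     q1   q0 
   q1     q2   q0 
   q2     q3   q0 
   q3     q3   q4 
   q4     q5   q6 
   q5     q7   q8 
   q6     q9  q10 
 * q7     q3   q4 
 * q8     q5   q6 
 * q9     q7   q8 
 * q10    q9  q10 
(> = start, * = accepting)

start=q0 accept=q7,q8,q9,q10 q0-a->q1 q0-b->q0 q1-a->q2 q1-b->q0 q2-a->q3 q2-b->q0 q3-a->q3 q3-b->q4 q4-a->q5 q4-b->q6 q5-a->q7 q5-b->q8 q6-a->q9 q6-b->q10 q7-a->q3 q7-b->q4 q8-a->q5 q8-b->q6 q9-a->q7 q9-b->q8 q10-a->q9 q10-b->q10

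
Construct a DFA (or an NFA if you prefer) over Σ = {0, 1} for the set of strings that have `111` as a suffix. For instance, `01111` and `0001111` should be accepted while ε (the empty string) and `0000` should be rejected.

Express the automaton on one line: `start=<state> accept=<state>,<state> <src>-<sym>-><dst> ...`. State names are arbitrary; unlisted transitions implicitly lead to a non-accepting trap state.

Remember how much of `111` the current input suffix matches. State A means no match yet; B means the last symbol is `1`; C means the last 2 symbols are `11`; D means the last 3 symbols are `111`. Only D accepts. On a mismatch, fall back to the longest proper suffix that is still a prefix of `111`.
4 states suffice.
       0  1 
>  A   A  B 
   B   A  C 
   C   A  D 
 * D   A  D 
(> = start, * = accepting)

start=A accept=D A-0->A A-1->B B-0->A B-1->C C-0->A C-1->D D-0->A D-1->D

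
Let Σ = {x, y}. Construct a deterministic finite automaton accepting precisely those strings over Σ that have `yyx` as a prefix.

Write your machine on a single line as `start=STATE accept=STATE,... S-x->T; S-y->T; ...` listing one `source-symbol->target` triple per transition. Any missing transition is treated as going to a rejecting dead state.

start=q0; accept=q3; q0-x->q4; q0-y->q1; q1-x->q4; q1-y->q2; q2-x->q3; q2-y->q4; q3-x->q3; q3-y->q3; q4-x->q4; q4-y->q4

Walk along `yyx` while the input agrees: from q0 take `y` to q1, and so on. Any deviation drops to the rejecting sink q4. Once q3 is reached the prefix is confirmed and every continuation is accepted.
With 5 states:
        x   y  
>  q0   q4  q1 
   q1   q4  q2 
   q2   q3  q4 
 * q3   q3  q3 
   q4   q4  q4 
(> = start, * = accepting)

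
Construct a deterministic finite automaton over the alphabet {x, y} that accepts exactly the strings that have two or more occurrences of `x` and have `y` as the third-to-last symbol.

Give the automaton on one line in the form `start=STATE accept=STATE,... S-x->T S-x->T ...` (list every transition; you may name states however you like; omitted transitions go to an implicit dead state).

start=q0 accept=q9,q11,q12,q13 q0-x->q1 q0-y->q2 q1-x->q3 q1-y->q4 q2-x->q5 q2-y->q2 q3-x->q3 q3-y->q6 q4-x->q7 q4-y->q8 q5-x->q9 q5-y->q4 q6-x->q7 q6-y->q10 q7-x->q9 q7-y->q11 q8-x->q12 q8-y->q8 q9-x->q3 q9-y->q6 q10-x->q12 q10-y->q13 q11-x->q7 q11-y->q10 q12-x->q9 q12-y->q11 q13-x->q12 q13-y->q13

Handle the two conditions separately and then intersect. The first has 4 states tracking the count of `x`s, saturating at 3; the second has 15 states tracking the last 3 symbols read. A product state is a pair (one from each), accepting exactly when both do. Equivalent product states are then merged.
          x    y  
>  q0     q1   q2 
   q1     q3   q4 
   q2     q5   q2 
   q3     q3   q6 
   q4     q7   q8 
   q5     q9   q4 
   q6     q7  q10 
   q7     q9  q11 
   q8    q12   q8 
 * q9     q3   q6 
   q10   q12  q13 
 * q11    q7  q10 
 * q12    q9  q11 
 * q13   q12  q13 
(> = start, * = accepting)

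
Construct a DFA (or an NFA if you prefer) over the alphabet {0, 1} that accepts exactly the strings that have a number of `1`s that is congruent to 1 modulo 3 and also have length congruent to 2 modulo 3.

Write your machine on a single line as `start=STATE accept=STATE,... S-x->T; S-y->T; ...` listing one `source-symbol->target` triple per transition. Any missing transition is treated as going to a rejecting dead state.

Handle the two conditions separately and then intersect. The first has 3 states tracking the count of `1`s modulo 3; the second has 3 states tracking the input length modulo 3. A product state is a pair (one from each), accepting exactly when both do.
9 states suffice.
        0   1  
>  S0   S1  S2 
   S1   S3  S4 
   S2   S4  S5 
   S3   S0  S6 
 * S4   S6  S7 
   S5   S7  S0 
   S6   S2  S8 
   S7   S8  S1 
   S8   S5  S3 
(> = start, * = accepting)

start=S0; accept=S4; S0-0->S1; S0-1->S2; S1-0->S3; S1-1->S4; S2-0->S4; S2-1->S5; S3-0->S0; S3-1->S6; S4-0->S6; S4-1->S7; S5-0->S7; S5-1->S0; S6-0->S2; S6-1->S8; S7-0->S8; S7-1->S1; S8-0->S5; S8-1->S3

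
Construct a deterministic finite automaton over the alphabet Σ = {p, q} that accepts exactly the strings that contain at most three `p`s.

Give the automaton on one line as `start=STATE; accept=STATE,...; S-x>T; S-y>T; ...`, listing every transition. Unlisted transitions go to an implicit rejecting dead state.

Only the number of `p`s matters, and only up to 4. Make a chain s0 → s1 → s2 → s3 → s4 advanced by each `p` (with s4 absorbing); every other symbol self-loops. The accepting set is {s0, s1, s2, s3}.
A 5-state machine:
        p   q  
>* s0   s1  s0 
 * s1   s2  s1 
 * s2   s3  s2 
 * s3   s4  s3 
   s4   s4  s4 
(> = start, * = accepting)

start=s0; accept=s0,s1,s2,s3; s0-p>s1; s0-q>s0; s1-p>s2; s1-q>s1; s2-p>s3; s2-q>s2; s3-p>s4; s3-q>s3; s4-p>s4; s4-q>s4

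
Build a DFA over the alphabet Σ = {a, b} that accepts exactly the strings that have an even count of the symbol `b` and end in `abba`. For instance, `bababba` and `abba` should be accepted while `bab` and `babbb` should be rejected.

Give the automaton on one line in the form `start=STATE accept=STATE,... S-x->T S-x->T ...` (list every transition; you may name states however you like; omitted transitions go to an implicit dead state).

Run two small machines in parallel and take their product. One (2 states) tracks the count of `b`s modulo 2; the other (5 states) tracks how much of the suffix `abba` has currently been matched. Each combined state is a pair, one component from each; accept when both components accept. After merging equivalent states the machine shrinks.
With 6 states:
        a   b  
>  q0   q1  q2 
   q1   q1  q3 
   q2   q2  q0 
   q3   q2  q4 
   q4   q5  q2 
 * q5   q1  q3 
(> = start, * = accepting)

start=q0 accept=q5 q0-a->q1 q0-b->q2 q1-a->q1 q1-b->q3 q2-a->q2 q2-b->q0 q3-a->q2 q3-b->q4 q4-a->q5 q4-b->q2 q5-a->q1 q5-b->q3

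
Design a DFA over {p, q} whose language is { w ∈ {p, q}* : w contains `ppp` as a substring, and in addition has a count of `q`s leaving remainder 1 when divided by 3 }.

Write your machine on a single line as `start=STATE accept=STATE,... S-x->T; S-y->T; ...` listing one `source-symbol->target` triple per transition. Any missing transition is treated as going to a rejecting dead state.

start=S0; accept=S9; S0-p->S1; S0-q->S2; S1-p->S3; S1-q->S2; S2-p->S4; S2-q->S5; S3-p->S6; S3-q->S2; S4-p->S7; S4-q->S5; S5-p->S8; S5-q->S0; S6-p->S6; S6-q->S9; S7-p->S9; S7-q->S5; S8-p->S10; S8-q->S0; S9-p->S9; S9-q->S11; S10-p->S11; S10-q->S0; S11-p->S11; S11-q->S6

Handle the two conditions separately and then intersect. The first has 4 states tracking whether and how much of `ppp` has been seen; the second has 3 states tracking the count of `q`s modulo 3. A product state is a pair (one from each), accepting exactly when both do.
          p    q  
>  S0     S1   S2 
   S1     S3   S2 
   S2     S4   S5 
   S3     S6   S2 
   S4     S7   S5 
   S5     S8   S0 
   S6     S6   S9 
   S7     S9   S5 
   S8    S10   S0 
 * S9     S9  S11 
   S10   S11   S0 
   S11   S11   S6 
(> = start, * = accepting)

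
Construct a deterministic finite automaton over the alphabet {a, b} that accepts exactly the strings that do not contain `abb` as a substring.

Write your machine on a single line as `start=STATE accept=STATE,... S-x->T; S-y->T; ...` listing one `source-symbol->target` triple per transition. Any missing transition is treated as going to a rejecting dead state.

This is the complement of 'contains `abb`'. Use the same substring-matching states — q0 through q3 holding how much of `abb` has just been matched — but flip the accepting set: everything except the trap q3 accepts.
4 states suffice.
        a   b  
>* q0   q1  q0 
 * q1   q1  q2 
 * q2   q1  q3 
   q3   q3  q3 
(> = start, * = accepting)

start=q0; accept=q0,q1,q2; q0-a->q1; q0-b->q0; q1-a->q1; q1-b->q2; q2-a->q1; q2-b->q3; q3-a->q3; q3-b->q3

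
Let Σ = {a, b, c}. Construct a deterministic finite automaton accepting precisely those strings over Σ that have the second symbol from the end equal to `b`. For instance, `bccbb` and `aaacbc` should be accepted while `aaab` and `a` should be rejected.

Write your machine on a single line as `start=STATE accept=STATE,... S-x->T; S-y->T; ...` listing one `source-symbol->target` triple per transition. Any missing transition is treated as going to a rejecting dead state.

Because acceptance depends on a position counted from the end, the machine has to buffer the most recent 2 symbols. Make each state the string of the last up-to-2 symbols read; on input `x` shift the window left and append `x`. Accept when the buffered window has length 2 and begins with `b`.
13 states suffice.
          a    b    c  
>  S0     S1   S2   S3 
   S1     S4   S5   S6 
   S2     S7   S8   S9 
   S3    S10  S11  S12 
   S4     S4   S5   S6 
   S5     S7   S8   S9 
   S6    S10  S11  S12 
 * S7     S4   S5   S6 
 * S8     S7   S8   S9 
 * S9    S10  S11  S12 
   S10    S4   S5   S6 
   S11    S7   S8   S9 
   S12   S10  S11  S12 
(> = start, * = accepting)

start=S0; accept=S7,S8,S9; S0-a->S1; S0-b->S2; S0-c->S3; S1-a->S4; S1-b->S5; S1-c->S6; S2-a->S7; S2-b->S8; S2-c->S9; S3-a->S10; S3-b->S11; S3-c->S12; S4-a->S4; S4-b->S5; S4-c->S6; S5-a->S7; S5-b->S8; S5-c->S9; S6-a->S10; S6-b->S11; S6-c->S12; S7-a->S4; S7-b->S5; S7-c->S6; S8-a->S7; S8-b->S8; S8-c->S9; S9-a->S10; S9-b->S11; S9-c->S12; S10-a->S4; S10-b->S5; S10-c->S6; S11-a->S7; S11-b->S8; S11-c->S9; S12-a->S10; S12-b->S11; S12-c->S12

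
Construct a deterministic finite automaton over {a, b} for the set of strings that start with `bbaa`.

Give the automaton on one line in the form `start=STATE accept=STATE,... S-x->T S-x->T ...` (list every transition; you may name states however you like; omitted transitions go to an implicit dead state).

Walk along `bbaa` while the input agrees: from s0 take `b` to s1, and so on. Any deviation drops to the rejecting sink s5. Once s4 is reached the prefix is confirmed and every continuation is accepted.
With 6 states:
        a   b  
>  s0   s5  s1 
   s1   s5  s2 
   s2   s3  s5 
   s3   s4  s5 
 * s4   s4  s4 
   s5   s5  s5 
(> = start, * = accepting)

start=s0 accept=s4 s0-a->s5 s0-b->s1 s1-a->s5 s1-b->s2 s2-a->s3 s2-b->s5 s3-a->s4 s3-b->s5 s4-a->s4 s4-b->s4 s5-a->s5 s5-b->s5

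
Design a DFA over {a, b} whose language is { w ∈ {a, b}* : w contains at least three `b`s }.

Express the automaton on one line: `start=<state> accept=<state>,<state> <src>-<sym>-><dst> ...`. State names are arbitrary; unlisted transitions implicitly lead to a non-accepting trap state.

start=S0 accept=S3,S4 S0-a->S0 S0-b->S1 S1-a->S1 S1-b->S2 S2-a->S2 S2-b->S3 S3-a->S3 S3-b->S4 S4-a->S4 S4-b->S4

Count `b`s, saturating at 4: states S0 through S3 mean 0 through 3 `b`s seen; S4 means more than 3. Each `b` increments (capped at S4); other symbols loop. Accept from {S3, S4}.
A 5-state machine:
        a   b  
>  S0   S0  S1 
   S1   S1  S2 
   S2   S2  S3 
 * S3   S3  S4 
 * S4   S4  S4 
(> = start, * = accepting)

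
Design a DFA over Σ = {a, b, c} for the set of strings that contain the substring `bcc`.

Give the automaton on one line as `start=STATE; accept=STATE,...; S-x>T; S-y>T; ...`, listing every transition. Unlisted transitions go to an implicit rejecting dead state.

States S0..S2 record the length of the longest prefix of `bcc` that matches the current input suffix. Reaching S3 means `bcc` has been seen, and we stay there forever. Accept from S3.
A 4-state machine:
        a   b   c  
>  S0   S0  S1  S0 
   S1   S0  S1  S2 
   S2   S0  S1  S3 
 * S3   S3  S3  S3 
(> = start, * = accepting)

start=S0; accept=S3; S0-a>S0; S0-b>S1; S0-c>S0; S1-a>S0; S1-b>S1; S1-c>S2; S2-a>S0; S2-b>S1; S2-c>S3; S3-a>S3; S3-b>S3; S3-c>S3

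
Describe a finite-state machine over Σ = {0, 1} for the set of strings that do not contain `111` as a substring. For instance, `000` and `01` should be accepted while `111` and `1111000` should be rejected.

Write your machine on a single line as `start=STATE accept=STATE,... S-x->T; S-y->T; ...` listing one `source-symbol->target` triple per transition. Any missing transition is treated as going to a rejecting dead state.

This is the complement of 'contains `111`'. Use the same substring-matching states — s0 through s3 holding how much of `111` has just been matched — but flip the accepting set: everything except the trap s3 accepts.
A 4-state machine:
        0   1  
>* s0   s0  s1 
 * s1   s0  s2 
 * s2   s0  s3 
   s3   s3  s3 
(> = start, * = accepting)

start=s0; accept=s0,s1,s2; s0-0->s0; s0-1->s1; s1-0->s0; s1-1->s2; s2-0->s0; s2-1->s3; s3-0->s3; s3-1->s3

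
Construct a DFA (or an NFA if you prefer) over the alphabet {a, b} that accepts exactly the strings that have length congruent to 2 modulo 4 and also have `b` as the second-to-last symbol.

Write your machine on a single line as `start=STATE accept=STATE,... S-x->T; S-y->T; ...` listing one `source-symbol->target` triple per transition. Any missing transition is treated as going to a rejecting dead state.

start=S0; accept=S5,S6; S0-a->S1; S0-b->S2; S1-a->S3; S1-b->S4; S2-a->S5; S2-b->S6; S3-a->S7; S3-b->S8; S4-a->S9; S4-b->S10; S5-a->S7; S5-b->S8; S6-a->S9; S6-b->S10; S7-a->S11; S7-b->S12; S8-a->S13; S8-b->S14; S9-a->S11; S9-b->S12; S10-a->S13; S10-b->S14; S11-a->S15; S11-b->S16; S12-a->S17; S12-b->S18; S13-a->S15; S13-b->S16; S14-a->S17; S14-b->S18; S15-a->S3; S15-b->S4; S16-a->S5; S16-b->S6; S17-a->S3; S17-b->S4; S18-a->S5; S18-b->S6

Run two small machines in parallel and take their product. One (4 states) tracks the input length modulo 4; the other (7 states) tracks the last 2 symbols read. Each combined state is a pair, one component from each; accept when both components accept.
19 states suffice.
          a    b  
>  S0     S1   S2 
   S1     S3   S4 
   S2     S5   S6 
   S3     S7   S8 
   S4     S9  S10 
 * S5     S7   S8 
 * S6     S9  S10 
   S7    S11  S12 
   S8    S13  S14 
   S9    S11  S12 
   S10   S13  S14 
   S11   S15  S16 
   S12   S17  S18 
   S13   S15  S16 
   S14   S17  S18 
   S15    S3   S4 
   S16    S5   S6 
   S17    S3   S4 
   S18    S5   S6 
(> = start, * = accepting)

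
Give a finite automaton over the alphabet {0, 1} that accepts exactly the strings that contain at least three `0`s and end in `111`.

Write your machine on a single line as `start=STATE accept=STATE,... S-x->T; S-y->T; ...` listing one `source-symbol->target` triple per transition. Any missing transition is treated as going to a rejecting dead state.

Run two small machines in parallel and take their product. The first has 5 states tracking the count of `0`s, saturating at 4; the second has 4 states tracking how much of the suffix `111` has currently been matched. A product state is a pair (one from each), accepting exactly when both do.
A 20-state machine:
          0    1  
>  q0     q1   q2 
   q1     q3   q4 
   q2     q1   q5 
   q3     q6   q7 
   q4     q3   q8 
   q5     q1   q9 
   q6    q10  q11 
   q7     q6  q12 
   q8     q3  q13 
   q9     q1   q9 
   q10   q10  q14 
   q11   q10  q15 
   q12    q6  q16 
   q13    q3  q13 
   q14   q10  q17 
   q15   q10  q18 
   q16    q6  q16 
   q17   q10  q19 
 * q18   q10  q18 
 * q19   q10  q19 
(> = start, * = accepting)

start=q0; accept=q18,q19; q0-0->q1; q0-1->q2; q1-0->q3; q1-1->q4; q2-0->q1; q2-1->q5; q3-0->q6; q3-1->q7; q4-0->q3; q4-1->q8; q5-0->q1; q5-1->q9; q6-0->q10; q6-1->q11; q7-0->q6; q7-1->q12; q8-0->q3; q8-1->q13; q9-0->q1; q9-1->q9; q10-0->q10; q10-1->q14; q11-0->q10; q11-1->q15; q12-0->q6; q12-1->q16; q13-0->q3; q13-1->q13; q14-0->q10; q14-1->q17; q15-0->q10; q15-1->q18; q16-0->q6; q16-1->q16; q17-0->q10; q17-1->q19; q18-0->q10; q18-1->q18; q19-0->q10; q19-1->q19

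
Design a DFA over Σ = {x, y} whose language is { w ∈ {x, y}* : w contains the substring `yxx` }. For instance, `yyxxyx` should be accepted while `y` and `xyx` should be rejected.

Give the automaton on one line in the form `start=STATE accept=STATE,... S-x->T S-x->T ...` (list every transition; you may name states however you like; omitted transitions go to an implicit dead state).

start=S0 accept=S3 S0-x->S0 S0-y->S1 S1-x->S2 S1-y->S1 S2-x->S3 S2-y->S1 S3-x->S3 S3-y->S3

Track how much of `yxx` has been matched so far: state S0 is no progress, S3 is the absorbing accept state reached once `yxx` has occurred. Intermediate states record partial matches; on a mismatch, fall back to the longest reusable overlap.
        x   y  
>  S0   S0  S1 
   S1   S2  S1 
   S2   S3  S1 
 * S3   S3  S3 
(> = start, * = accepting)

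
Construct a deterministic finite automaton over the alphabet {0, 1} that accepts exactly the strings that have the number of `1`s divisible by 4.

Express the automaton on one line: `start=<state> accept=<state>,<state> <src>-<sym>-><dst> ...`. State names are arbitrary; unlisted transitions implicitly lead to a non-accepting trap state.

start=S0 accept=S0 S0-0->S0 S0-1->S1 S1-0->S1 S1-1->S2 S2-0->S2 S2-1->S3 S3-0->S3 S3-1->S0

The only thing that matters is how many `1`s have appeared, reduced mod 4. Use one state per residue: S0 for 0, …, S3 for 3. Reading `1` moves to the next residue; anything else stays put. S0 is accepting.
With 4 states:
        0   1  
>* S0   S0  S1 
   S1   S1  S2 
   S2   S2  S3 
   S3   S3  S0 
(> = start, * = accepting)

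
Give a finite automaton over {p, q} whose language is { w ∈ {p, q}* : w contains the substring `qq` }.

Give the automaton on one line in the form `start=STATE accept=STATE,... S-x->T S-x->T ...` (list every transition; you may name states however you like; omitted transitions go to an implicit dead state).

Track how much of `qq` has been matched so far: state S0 is no progress, S2 is the absorbing accept state reached once `qq` has occurred. Intermediate states record partial matches; on a mismatch, fall back to the longest reusable overlap.
        p   q  
>  S0   S0  S1 
   S1   S0  S2 
 * S2   S2  S2 
(> = start, * = accepting)

start=S0 accept=S2 S0-p->S0 S0-q->S1 S1-p->S0 S1-q->S2 S2-p->S2 S2-q->S2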